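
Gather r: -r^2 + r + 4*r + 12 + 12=-r^2 + 5*r + 24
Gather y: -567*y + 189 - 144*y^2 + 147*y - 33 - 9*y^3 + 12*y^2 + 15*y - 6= -9*y^3 - 132*y^2 - 405*y + 150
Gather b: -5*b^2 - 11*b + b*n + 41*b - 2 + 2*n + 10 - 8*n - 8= -5*b^2 + b*(n + 30) - 6*n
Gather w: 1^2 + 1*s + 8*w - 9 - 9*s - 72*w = -8*s - 64*w - 8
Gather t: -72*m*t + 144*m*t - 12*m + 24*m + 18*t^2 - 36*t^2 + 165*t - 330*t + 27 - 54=12*m - 18*t^2 + t*(72*m - 165) - 27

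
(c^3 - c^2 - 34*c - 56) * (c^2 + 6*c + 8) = c^5 + 5*c^4 - 32*c^3 - 268*c^2 - 608*c - 448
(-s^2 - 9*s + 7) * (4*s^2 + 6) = -4*s^4 - 36*s^3 + 22*s^2 - 54*s + 42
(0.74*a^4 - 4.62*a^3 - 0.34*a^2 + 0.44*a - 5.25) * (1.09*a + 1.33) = 0.8066*a^5 - 4.0516*a^4 - 6.5152*a^3 + 0.0274*a^2 - 5.1373*a - 6.9825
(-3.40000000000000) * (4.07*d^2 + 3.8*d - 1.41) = -13.838*d^2 - 12.92*d + 4.794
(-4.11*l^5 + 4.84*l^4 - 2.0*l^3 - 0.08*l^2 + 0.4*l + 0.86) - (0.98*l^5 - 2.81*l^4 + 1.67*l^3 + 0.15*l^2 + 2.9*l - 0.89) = -5.09*l^5 + 7.65*l^4 - 3.67*l^3 - 0.23*l^2 - 2.5*l + 1.75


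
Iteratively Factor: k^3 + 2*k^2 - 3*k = (k)*(k^2 + 2*k - 3) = k*(k - 1)*(k + 3)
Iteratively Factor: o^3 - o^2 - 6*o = (o)*(o^2 - o - 6) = o*(o - 3)*(o + 2)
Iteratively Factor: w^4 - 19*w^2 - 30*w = (w)*(w^3 - 19*w - 30) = w*(w + 3)*(w^2 - 3*w - 10) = w*(w - 5)*(w + 3)*(w + 2)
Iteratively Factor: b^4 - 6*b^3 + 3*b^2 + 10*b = (b - 5)*(b^3 - b^2 - 2*b) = b*(b - 5)*(b^2 - b - 2) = b*(b - 5)*(b + 1)*(b - 2)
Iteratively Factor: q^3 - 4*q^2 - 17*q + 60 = (q + 4)*(q^2 - 8*q + 15) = (q - 3)*(q + 4)*(q - 5)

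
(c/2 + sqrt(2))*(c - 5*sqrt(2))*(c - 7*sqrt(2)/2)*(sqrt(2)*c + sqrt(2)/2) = sqrt(2)*c^4/2 - 13*c^3/2 + sqrt(2)*c^3/4 - 13*c^2/4 + sqrt(2)*c^2/2 + sqrt(2)*c/4 + 70*c + 35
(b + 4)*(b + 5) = b^2 + 9*b + 20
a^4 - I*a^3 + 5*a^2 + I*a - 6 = (a - 3*I)*(a + 2*I)*(-I*a - I)*(I*a - I)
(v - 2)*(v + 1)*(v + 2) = v^3 + v^2 - 4*v - 4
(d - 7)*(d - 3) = d^2 - 10*d + 21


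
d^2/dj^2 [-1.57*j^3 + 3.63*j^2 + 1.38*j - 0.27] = 7.26 - 9.42*j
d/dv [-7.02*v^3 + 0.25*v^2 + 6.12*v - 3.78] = -21.06*v^2 + 0.5*v + 6.12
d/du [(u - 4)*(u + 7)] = 2*u + 3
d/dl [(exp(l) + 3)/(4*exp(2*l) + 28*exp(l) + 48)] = -exp(l)/(4*exp(2*l) + 32*exp(l) + 64)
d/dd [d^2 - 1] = 2*d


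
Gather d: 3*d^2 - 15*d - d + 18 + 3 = 3*d^2 - 16*d + 21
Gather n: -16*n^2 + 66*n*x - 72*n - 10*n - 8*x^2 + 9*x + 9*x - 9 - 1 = -16*n^2 + n*(66*x - 82) - 8*x^2 + 18*x - 10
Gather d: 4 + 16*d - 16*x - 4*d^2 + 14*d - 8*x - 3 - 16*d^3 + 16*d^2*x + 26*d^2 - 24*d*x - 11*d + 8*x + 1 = -16*d^3 + d^2*(16*x + 22) + d*(19 - 24*x) - 16*x + 2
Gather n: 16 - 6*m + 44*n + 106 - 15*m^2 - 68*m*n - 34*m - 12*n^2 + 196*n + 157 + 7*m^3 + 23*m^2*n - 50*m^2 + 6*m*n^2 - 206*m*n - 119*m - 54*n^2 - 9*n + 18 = 7*m^3 - 65*m^2 - 159*m + n^2*(6*m - 66) + n*(23*m^2 - 274*m + 231) + 297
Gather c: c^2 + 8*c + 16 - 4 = c^2 + 8*c + 12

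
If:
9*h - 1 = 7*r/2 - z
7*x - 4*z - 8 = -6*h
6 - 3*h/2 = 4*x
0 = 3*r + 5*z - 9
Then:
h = 1388/2835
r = 80/63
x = 1244/945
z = 109/105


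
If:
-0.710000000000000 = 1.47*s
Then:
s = -0.48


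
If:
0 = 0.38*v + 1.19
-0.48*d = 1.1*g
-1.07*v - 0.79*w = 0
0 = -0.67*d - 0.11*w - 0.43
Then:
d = -1.34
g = 0.58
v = -3.13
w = 4.24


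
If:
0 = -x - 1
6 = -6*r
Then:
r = -1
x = -1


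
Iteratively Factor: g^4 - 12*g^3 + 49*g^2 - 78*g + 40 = (g - 4)*(g^3 - 8*g^2 + 17*g - 10) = (g - 4)*(g - 2)*(g^2 - 6*g + 5) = (g - 4)*(g - 2)*(g - 1)*(g - 5)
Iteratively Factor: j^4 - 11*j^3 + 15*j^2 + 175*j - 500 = (j - 5)*(j^3 - 6*j^2 - 15*j + 100) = (j - 5)*(j + 4)*(j^2 - 10*j + 25) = (j - 5)^2*(j + 4)*(j - 5)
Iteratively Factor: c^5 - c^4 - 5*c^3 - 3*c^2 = (c)*(c^4 - c^3 - 5*c^2 - 3*c) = c*(c - 3)*(c^3 + 2*c^2 + c) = c*(c - 3)*(c + 1)*(c^2 + c) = c*(c - 3)*(c + 1)^2*(c)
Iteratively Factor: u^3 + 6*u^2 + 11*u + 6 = (u + 2)*(u^2 + 4*u + 3) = (u + 2)*(u + 3)*(u + 1)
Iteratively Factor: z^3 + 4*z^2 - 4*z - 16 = (z + 4)*(z^2 - 4) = (z - 2)*(z + 4)*(z + 2)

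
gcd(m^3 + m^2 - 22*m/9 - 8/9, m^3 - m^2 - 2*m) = 1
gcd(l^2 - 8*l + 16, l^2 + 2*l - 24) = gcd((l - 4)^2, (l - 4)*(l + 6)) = l - 4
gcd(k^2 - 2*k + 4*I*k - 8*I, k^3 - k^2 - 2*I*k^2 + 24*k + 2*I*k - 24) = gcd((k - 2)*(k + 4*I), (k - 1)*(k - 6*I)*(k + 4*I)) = k + 4*I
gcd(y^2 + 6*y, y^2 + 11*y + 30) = y + 6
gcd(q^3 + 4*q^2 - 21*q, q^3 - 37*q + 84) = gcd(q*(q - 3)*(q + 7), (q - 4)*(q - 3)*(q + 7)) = q^2 + 4*q - 21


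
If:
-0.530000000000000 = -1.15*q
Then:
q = 0.46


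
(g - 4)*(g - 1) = g^2 - 5*g + 4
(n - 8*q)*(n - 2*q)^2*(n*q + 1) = n^4*q - 12*n^3*q^2 + n^3 + 36*n^2*q^3 - 12*n^2*q - 32*n*q^4 + 36*n*q^2 - 32*q^3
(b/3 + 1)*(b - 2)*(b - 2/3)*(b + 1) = b^4/3 + 4*b^3/9 - 19*b^2/9 - 8*b/9 + 4/3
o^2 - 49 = (o - 7)*(o + 7)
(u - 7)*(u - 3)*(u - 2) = u^3 - 12*u^2 + 41*u - 42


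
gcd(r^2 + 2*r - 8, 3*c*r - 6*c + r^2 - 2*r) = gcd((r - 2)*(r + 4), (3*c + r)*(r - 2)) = r - 2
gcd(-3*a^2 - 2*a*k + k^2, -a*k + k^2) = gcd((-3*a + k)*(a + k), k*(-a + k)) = 1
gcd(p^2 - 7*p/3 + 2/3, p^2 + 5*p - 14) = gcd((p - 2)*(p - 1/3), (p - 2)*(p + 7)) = p - 2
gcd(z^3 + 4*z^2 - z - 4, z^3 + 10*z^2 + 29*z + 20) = z^2 + 5*z + 4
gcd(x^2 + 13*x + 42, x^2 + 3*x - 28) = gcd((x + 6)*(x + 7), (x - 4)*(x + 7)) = x + 7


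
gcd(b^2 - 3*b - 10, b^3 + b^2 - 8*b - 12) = b + 2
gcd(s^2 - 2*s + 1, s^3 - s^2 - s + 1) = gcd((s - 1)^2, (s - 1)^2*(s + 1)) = s^2 - 2*s + 1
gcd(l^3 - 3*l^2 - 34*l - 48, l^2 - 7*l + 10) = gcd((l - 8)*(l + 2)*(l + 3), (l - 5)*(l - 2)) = 1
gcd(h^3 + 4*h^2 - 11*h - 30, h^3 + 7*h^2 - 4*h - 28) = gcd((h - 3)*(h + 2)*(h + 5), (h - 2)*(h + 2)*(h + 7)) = h + 2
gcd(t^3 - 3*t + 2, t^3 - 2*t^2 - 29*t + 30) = t - 1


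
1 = 1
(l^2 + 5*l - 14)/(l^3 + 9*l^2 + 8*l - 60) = (l + 7)/(l^2 + 11*l + 30)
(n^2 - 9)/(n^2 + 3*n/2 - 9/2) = 2*(n - 3)/(2*n - 3)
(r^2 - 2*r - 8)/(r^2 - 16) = (r + 2)/(r + 4)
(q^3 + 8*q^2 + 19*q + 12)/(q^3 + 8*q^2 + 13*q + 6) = (q^2 + 7*q + 12)/(q^2 + 7*q + 6)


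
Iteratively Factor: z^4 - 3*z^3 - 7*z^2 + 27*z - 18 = (z - 3)*(z^3 - 7*z + 6) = (z - 3)*(z - 2)*(z^2 + 2*z - 3) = (z - 3)*(z - 2)*(z + 3)*(z - 1)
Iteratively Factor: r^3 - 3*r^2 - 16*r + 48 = (r - 4)*(r^2 + r - 12) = (r - 4)*(r - 3)*(r + 4)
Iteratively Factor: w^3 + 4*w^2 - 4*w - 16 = (w + 4)*(w^2 - 4) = (w + 2)*(w + 4)*(w - 2)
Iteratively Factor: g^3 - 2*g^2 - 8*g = (g)*(g^2 - 2*g - 8) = g*(g + 2)*(g - 4)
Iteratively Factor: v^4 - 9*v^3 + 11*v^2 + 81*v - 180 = (v + 3)*(v^3 - 12*v^2 + 47*v - 60) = (v - 5)*(v + 3)*(v^2 - 7*v + 12) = (v - 5)*(v - 4)*(v + 3)*(v - 3)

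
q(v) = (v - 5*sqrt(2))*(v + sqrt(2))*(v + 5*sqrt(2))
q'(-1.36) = -48.30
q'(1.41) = -40.05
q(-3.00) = 65.02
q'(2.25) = -28.45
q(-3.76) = 84.13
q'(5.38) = 52.05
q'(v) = (v - 5*sqrt(2))*(v + sqrt(2)) + (v - 5*sqrt(2))*(v + 5*sqrt(2)) + (v + sqrt(2))*(v + 5*sqrt(2)) = 3*v^2 + 2*sqrt(2)*v - 50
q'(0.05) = -49.85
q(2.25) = -164.66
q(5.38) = -143.06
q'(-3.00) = -31.49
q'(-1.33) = -48.46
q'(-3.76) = -18.22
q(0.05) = -73.21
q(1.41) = -135.60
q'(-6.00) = 41.03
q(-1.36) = -2.61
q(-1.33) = -4.06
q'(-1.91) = -44.46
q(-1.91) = 22.98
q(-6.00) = 64.20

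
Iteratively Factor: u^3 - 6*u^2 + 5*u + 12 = (u + 1)*(u^2 - 7*u + 12) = (u - 3)*(u + 1)*(u - 4)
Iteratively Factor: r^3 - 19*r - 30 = (r + 3)*(r^2 - 3*r - 10) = (r + 2)*(r + 3)*(r - 5)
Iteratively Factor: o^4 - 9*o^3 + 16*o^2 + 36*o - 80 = (o + 2)*(o^3 - 11*o^2 + 38*o - 40) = (o - 5)*(o + 2)*(o^2 - 6*o + 8) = (o - 5)*(o - 4)*(o + 2)*(o - 2)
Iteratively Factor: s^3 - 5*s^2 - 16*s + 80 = (s + 4)*(s^2 - 9*s + 20) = (s - 5)*(s + 4)*(s - 4)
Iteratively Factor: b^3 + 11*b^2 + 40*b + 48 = (b + 4)*(b^2 + 7*b + 12) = (b + 3)*(b + 4)*(b + 4)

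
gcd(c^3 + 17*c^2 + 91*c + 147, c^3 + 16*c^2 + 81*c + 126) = c^2 + 10*c + 21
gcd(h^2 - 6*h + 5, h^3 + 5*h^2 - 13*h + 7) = h - 1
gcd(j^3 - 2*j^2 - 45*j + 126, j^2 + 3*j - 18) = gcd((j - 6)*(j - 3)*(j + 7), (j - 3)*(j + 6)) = j - 3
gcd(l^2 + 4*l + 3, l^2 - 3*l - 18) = l + 3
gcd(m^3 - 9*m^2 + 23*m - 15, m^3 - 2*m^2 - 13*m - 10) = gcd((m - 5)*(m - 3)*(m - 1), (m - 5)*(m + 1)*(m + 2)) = m - 5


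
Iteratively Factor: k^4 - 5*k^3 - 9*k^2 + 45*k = (k - 5)*(k^3 - 9*k) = (k - 5)*(k - 3)*(k^2 + 3*k) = (k - 5)*(k - 3)*(k + 3)*(k)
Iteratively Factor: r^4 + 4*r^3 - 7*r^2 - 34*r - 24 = (r - 3)*(r^3 + 7*r^2 + 14*r + 8) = (r - 3)*(r + 1)*(r^2 + 6*r + 8) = (r - 3)*(r + 1)*(r + 4)*(r + 2)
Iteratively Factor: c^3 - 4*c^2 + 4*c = (c)*(c^2 - 4*c + 4) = c*(c - 2)*(c - 2)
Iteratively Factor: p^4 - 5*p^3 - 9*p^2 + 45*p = (p - 3)*(p^3 - 2*p^2 - 15*p) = (p - 5)*(p - 3)*(p^2 + 3*p) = (p - 5)*(p - 3)*(p + 3)*(p)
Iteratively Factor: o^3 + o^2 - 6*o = (o)*(o^2 + o - 6) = o*(o - 2)*(o + 3)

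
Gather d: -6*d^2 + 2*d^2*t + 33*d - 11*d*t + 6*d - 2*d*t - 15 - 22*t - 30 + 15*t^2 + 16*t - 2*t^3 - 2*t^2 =d^2*(2*t - 6) + d*(39 - 13*t) - 2*t^3 + 13*t^2 - 6*t - 45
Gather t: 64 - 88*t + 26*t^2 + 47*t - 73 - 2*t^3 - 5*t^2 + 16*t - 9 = -2*t^3 + 21*t^2 - 25*t - 18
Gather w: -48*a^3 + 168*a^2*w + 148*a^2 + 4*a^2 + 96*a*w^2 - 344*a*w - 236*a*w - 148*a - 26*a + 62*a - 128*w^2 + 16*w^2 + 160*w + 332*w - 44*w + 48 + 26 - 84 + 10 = -48*a^3 + 152*a^2 - 112*a + w^2*(96*a - 112) + w*(168*a^2 - 580*a + 448)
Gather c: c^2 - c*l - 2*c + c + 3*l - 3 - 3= c^2 + c*(-l - 1) + 3*l - 6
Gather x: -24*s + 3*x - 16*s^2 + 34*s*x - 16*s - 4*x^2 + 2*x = -16*s^2 - 40*s - 4*x^2 + x*(34*s + 5)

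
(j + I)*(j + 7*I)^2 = j^3 + 15*I*j^2 - 63*j - 49*I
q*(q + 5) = q^2 + 5*q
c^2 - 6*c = c*(c - 6)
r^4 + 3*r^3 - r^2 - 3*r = r*(r - 1)*(r + 1)*(r + 3)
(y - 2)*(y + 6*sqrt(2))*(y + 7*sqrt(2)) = y^3 - 2*y^2 + 13*sqrt(2)*y^2 - 26*sqrt(2)*y + 84*y - 168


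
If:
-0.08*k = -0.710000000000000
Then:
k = 8.88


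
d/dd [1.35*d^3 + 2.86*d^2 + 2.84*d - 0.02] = 4.05*d^2 + 5.72*d + 2.84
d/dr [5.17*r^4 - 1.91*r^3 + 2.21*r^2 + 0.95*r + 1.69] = 20.68*r^3 - 5.73*r^2 + 4.42*r + 0.95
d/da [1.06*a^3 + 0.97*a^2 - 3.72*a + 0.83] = 3.18*a^2 + 1.94*a - 3.72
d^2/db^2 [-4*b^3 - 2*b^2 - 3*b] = -24*b - 4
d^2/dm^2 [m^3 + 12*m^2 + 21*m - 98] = 6*m + 24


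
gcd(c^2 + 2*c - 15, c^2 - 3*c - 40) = c + 5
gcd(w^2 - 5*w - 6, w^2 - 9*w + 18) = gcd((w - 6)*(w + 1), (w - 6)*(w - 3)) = w - 6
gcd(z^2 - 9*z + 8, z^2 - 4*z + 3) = z - 1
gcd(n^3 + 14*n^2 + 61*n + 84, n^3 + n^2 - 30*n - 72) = n^2 + 7*n + 12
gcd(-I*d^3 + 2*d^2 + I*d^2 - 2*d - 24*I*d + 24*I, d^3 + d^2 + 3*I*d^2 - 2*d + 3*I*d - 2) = 1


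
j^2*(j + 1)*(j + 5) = j^4 + 6*j^3 + 5*j^2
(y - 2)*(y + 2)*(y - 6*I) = y^3 - 6*I*y^2 - 4*y + 24*I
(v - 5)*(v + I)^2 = v^3 - 5*v^2 + 2*I*v^2 - v - 10*I*v + 5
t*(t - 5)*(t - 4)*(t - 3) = t^4 - 12*t^3 + 47*t^2 - 60*t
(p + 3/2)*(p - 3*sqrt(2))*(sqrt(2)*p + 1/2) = sqrt(2)*p^3 - 11*p^2/2 + 3*sqrt(2)*p^2/2 - 33*p/4 - 3*sqrt(2)*p/2 - 9*sqrt(2)/4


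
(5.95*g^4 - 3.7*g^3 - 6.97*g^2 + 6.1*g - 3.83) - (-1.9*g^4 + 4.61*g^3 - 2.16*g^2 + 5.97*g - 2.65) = 7.85*g^4 - 8.31*g^3 - 4.81*g^2 + 0.13*g - 1.18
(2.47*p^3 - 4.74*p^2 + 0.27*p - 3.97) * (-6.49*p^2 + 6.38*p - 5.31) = -16.0303*p^5 + 46.5212*p^4 - 45.1092*p^3 + 52.6573*p^2 - 26.7623*p + 21.0807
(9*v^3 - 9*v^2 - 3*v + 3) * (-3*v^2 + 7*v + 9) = -27*v^5 + 90*v^4 + 27*v^3 - 111*v^2 - 6*v + 27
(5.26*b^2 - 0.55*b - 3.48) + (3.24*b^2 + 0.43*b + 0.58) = 8.5*b^2 - 0.12*b - 2.9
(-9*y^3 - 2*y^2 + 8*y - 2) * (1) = -9*y^3 - 2*y^2 + 8*y - 2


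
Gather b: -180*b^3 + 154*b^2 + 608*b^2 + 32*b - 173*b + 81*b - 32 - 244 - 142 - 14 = -180*b^3 + 762*b^2 - 60*b - 432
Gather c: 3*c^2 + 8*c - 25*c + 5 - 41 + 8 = 3*c^2 - 17*c - 28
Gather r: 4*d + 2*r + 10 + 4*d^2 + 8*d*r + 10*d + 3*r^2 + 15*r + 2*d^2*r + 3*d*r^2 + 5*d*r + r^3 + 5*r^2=4*d^2 + 14*d + r^3 + r^2*(3*d + 8) + r*(2*d^2 + 13*d + 17) + 10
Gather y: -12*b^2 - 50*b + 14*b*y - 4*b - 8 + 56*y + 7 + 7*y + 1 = -12*b^2 - 54*b + y*(14*b + 63)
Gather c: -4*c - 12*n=-4*c - 12*n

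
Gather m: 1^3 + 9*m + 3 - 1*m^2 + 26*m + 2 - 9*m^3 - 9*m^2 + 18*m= -9*m^3 - 10*m^2 + 53*m + 6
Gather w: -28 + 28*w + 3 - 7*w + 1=21*w - 24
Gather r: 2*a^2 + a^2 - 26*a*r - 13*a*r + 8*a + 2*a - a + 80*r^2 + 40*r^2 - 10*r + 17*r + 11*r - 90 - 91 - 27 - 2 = 3*a^2 + 9*a + 120*r^2 + r*(18 - 39*a) - 210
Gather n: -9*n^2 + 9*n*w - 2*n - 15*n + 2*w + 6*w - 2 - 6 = -9*n^2 + n*(9*w - 17) + 8*w - 8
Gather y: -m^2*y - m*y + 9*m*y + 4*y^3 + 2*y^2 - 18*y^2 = 4*y^3 - 16*y^2 + y*(-m^2 + 8*m)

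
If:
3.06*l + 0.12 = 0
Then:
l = -0.04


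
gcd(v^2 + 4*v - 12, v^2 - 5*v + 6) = v - 2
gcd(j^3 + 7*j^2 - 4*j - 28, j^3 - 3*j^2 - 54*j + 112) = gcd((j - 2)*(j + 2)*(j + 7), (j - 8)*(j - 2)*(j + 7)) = j^2 + 5*j - 14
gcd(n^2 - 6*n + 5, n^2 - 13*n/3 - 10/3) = n - 5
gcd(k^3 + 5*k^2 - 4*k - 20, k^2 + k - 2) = k + 2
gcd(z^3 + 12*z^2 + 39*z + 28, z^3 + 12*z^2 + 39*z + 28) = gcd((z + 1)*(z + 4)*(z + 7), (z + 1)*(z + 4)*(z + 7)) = z^3 + 12*z^2 + 39*z + 28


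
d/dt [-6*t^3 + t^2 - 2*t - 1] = -18*t^2 + 2*t - 2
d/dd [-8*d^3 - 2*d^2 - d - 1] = -24*d^2 - 4*d - 1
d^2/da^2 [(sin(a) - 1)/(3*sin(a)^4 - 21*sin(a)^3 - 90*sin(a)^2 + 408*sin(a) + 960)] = (-3*sin(a)^9 + 31*sin(a)^8 - 95*sin(a)^7 + 181*sin(a)^6 + 1610*sin(a)^5 - 12076*sin(a)^4 - 18760*sin(a)^3 + 43816*sin(a)^2 - 25760*sin(a) - 47744)/(sin(a)^4 - 7*sin(a)^3 - 30*sin(a)^2 + 136*sin(a) + 320)^3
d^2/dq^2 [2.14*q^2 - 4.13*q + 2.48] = 4.28000000000000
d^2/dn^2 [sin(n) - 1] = -sin(n)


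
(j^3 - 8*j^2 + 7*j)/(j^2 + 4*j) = (j^2 - 8*j + 7)/(j + 4)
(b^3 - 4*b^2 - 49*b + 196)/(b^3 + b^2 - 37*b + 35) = (b^2 - 11*b + 28)/(b^2 - 6*b + 5)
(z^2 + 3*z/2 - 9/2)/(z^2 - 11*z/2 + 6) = (z + 3)/(z - 4)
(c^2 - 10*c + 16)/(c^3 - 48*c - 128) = (c - 2)/(c^2 + 8*c + 16)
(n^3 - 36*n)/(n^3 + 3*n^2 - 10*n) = (n^2 - 36)/(n^2 + 3*n - 10)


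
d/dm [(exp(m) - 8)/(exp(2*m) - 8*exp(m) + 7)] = (-2*(exp(m) - 8)*(exp(m) - 4) + exp(2*m) - 8*exp(m) + 7)*exp(m)/(exp(2*m) - 8*exp(m) + 7)^2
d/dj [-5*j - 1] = -5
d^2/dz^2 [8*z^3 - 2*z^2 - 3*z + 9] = 48*z - 4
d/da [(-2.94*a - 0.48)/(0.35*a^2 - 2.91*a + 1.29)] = (1.029*a^2 + 0.336*a - 5.1894)/(0.1225*a^4 - 2.037*a^3 + 9.3711*a^2 - 7.5078*a + 1.6641)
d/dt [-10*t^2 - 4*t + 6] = -20*t - 4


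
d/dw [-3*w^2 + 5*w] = 5 - 6*w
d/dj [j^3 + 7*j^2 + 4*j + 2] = 3*j^2 + 14*j + 4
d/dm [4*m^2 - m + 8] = 8*m - 1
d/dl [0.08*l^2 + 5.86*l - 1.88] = 0.16*l + 5.86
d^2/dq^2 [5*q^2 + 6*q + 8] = 10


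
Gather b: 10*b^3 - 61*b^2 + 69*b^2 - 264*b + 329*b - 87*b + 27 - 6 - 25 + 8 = 10*b^3 + 8*b^2 - 22*b + 4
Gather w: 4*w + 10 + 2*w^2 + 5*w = 2*w^2 + 9*w + 10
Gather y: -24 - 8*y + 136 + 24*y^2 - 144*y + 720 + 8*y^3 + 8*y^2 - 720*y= 8*y^3 + 32*y^2 - 872*y + 832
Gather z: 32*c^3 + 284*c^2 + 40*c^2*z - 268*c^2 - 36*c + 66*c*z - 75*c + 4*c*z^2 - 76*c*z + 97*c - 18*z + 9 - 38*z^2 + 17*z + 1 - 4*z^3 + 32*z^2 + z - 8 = 32*c^3 + 16*c^2 - 14*c - 4*z^3 + z^2*(4*c - 6) + z*(40*c^2 - 10*c) + 2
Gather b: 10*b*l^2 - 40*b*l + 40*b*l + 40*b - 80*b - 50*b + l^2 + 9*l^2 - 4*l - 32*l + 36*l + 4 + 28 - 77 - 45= b*(10*l^2 - 90) + 10*l^2 - 90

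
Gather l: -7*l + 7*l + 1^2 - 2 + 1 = 0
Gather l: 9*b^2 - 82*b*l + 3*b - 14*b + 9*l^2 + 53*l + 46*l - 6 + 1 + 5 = 9*b^2 - 11*b + 9*l^2 + l*(99 - 82*b)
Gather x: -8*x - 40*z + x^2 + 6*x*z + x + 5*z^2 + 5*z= x^2 + x*(6*z - 7) + 5*z^2 - 35*z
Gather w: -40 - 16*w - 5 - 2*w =-18*w - 45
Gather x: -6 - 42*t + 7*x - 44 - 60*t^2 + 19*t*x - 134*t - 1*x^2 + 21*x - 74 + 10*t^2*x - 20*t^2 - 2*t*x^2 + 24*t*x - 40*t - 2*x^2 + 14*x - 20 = -80*t^2 - 216*t + x^2*(-2*t - 3) + x*(10*t^2 + 43*t + 42) - 144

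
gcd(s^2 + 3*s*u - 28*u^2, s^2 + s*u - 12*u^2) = 1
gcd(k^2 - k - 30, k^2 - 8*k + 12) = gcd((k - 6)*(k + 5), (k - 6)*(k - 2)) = k - 6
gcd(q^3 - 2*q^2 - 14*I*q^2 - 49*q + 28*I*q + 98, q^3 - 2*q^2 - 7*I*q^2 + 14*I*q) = q^2 + q*(-2 - 7*I) + 14*I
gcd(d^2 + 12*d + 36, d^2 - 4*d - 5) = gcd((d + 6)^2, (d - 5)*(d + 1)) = 1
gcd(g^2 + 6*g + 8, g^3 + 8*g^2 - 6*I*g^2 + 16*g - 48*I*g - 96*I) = g + 4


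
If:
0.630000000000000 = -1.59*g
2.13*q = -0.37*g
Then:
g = -0.40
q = 0.07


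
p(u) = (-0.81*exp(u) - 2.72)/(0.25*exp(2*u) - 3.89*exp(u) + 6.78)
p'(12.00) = 0.00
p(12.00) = 0.00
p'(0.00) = -1.47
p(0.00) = -1.12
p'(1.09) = -4.58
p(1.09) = 1.99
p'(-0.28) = -0.71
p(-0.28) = -0.84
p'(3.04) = 1.75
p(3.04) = -0.57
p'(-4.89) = -0.00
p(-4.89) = -0.40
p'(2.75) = 16.97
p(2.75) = -2.17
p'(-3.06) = -0.02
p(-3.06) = -0.42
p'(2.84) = 6.31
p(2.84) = -1.23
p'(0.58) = -58.53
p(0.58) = -6.62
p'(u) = (-0.81*exp(u) - 2.72)*(-0.5*exp(2*u) + 3.89*exp(u))/(0.25*exp(2*u) - 3.89*exp(u) + 6.78)^2 - 0.81*exp(u)/(0.25*exp(2*u) - 3.89*exp(u) + 6.78) = (0.2025*exp(2*u) + 1.36*exp(u) - 16.0726)*exp(u)/(0.0625*exp(4*u) - 1.945*exp(3*u) + 18.5221*exp(2*u) - 52.7484*exp(u) + 45.9684)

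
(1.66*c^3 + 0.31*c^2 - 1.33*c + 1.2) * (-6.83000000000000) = -11.3378*c^3 - 2.1173*c^2 + 9.0839*c - 8.196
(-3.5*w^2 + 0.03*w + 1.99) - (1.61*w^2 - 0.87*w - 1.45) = -5.11*w^2 + 0.9*w + 3.44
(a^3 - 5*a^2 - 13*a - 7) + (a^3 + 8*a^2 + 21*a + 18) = 2*a^3 + 3*a^2 + 8*a + 11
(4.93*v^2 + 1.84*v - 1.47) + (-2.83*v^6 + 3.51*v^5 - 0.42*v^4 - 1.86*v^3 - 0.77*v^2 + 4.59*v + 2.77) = -2.83*v^6 + 3.51*v^5 - 0.42*v^4 - 1.86*v^3 + 4.16*v^2 + 6.43*v + 1.3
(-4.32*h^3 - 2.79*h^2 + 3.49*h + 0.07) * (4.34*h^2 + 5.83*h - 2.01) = -18.7488*h^5 - 37.2942*h^4 + 7.5641*h^3 + 26.2584*h^2 - 6.6068*h - 0.1407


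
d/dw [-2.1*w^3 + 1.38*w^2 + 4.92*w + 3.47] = -6.3*w^2 + 2.76*w + 4.92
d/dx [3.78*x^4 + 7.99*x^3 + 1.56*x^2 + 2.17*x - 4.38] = 15.12*x^3 + 23.97*x^2 + 3.12*x + 2.17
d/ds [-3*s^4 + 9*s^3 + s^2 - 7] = s*(-12*s^2 + 27*s + 2)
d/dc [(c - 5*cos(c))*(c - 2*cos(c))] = 7*c*sin(c) + 2*c - 10*sin(2*c) - 7*cos(c)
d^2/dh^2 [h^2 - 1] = 2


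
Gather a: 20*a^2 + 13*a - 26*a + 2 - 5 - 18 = 20*a^2 - 13*a - 21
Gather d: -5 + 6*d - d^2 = -d^2 + 6*d - 5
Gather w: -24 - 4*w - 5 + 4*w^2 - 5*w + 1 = 4*w^2 - 9*w - 28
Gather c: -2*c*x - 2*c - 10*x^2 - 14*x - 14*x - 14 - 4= c*(-2*x - 2) - 10*x^2 - 28*x - 18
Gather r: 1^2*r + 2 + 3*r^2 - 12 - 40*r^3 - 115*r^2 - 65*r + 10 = -40*r^3 - 112*r^2 - 64*r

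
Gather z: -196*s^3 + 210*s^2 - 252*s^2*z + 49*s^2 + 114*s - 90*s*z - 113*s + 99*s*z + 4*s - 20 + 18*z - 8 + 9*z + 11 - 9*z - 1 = -196*s^3 + 259*s^2 + 5*s + z*(-252*s^2 + 9*s + 18) - 18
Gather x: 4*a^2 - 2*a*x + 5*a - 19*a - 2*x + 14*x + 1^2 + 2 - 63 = 4*a^2 - 14*a + x*(12 - 2*a) - 60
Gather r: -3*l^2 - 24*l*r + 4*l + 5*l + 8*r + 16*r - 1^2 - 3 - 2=-3*l^2 + 9*l + r*(24 - 24*l) - 6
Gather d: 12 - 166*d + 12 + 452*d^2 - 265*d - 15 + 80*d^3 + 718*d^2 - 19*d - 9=80*d^3 + 1170*d^2 - 450*d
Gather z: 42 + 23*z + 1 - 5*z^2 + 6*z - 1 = -5*z^2 + 29*z + 42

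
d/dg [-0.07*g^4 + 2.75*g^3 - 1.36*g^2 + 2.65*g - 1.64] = -0.28*g^3 + 8.25*g^2 - 2.72*g + 2.65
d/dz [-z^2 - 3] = -2*z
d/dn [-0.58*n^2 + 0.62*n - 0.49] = 0.62 - 1.16*n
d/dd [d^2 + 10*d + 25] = 2*d + 10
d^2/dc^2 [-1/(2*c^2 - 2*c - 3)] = 4*(-2*c^2 + 2*c + 2*(2*c - 1)^2 + 3)/(-2*c^2 + 2*c + 3)^3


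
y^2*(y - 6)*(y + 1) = y^4 - 5*y^3 - 6*y^2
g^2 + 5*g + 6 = (g + 2)*(g + 3)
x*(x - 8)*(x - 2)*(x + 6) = x^4 - 4*x^3 - 44*x^2 + 96*x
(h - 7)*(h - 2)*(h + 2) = h^3 - 7*h^2 - 4*h + 28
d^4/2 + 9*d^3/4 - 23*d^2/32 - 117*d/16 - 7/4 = (d/2 + 1)*(d - 7/4)*(d + 1/4)*(d + 4)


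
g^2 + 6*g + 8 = (g + 2)*(g + 4)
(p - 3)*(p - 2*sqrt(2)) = p^2 - 3*p - 2*sqrt(2)*p + 6*sqrt(2)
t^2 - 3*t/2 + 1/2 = (t - 1)*(t - 1/2)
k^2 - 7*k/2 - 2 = (k - 4)*(k + 1/2)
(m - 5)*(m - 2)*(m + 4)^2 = m^4 + m^3 - 30*m^2 - 32*m + 160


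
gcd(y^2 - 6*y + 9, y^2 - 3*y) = y - 3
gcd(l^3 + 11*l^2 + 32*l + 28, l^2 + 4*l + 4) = l^2 + 4*l + 4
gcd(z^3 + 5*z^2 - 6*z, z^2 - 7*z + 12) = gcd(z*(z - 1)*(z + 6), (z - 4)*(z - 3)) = 1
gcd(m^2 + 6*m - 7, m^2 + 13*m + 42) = m + 7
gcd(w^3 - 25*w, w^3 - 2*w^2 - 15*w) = w^2 - 5*w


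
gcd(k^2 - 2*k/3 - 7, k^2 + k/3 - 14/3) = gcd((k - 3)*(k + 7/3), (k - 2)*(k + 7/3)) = k + 7/3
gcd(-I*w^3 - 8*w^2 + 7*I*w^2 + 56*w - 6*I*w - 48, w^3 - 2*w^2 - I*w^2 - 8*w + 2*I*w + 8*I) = 1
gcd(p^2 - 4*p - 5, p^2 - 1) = p + 1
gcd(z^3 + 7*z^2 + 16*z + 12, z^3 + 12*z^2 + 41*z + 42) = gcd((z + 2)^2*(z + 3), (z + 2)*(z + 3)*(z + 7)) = z^2 + 5*z + 6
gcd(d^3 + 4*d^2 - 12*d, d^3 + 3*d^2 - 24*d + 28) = d - 2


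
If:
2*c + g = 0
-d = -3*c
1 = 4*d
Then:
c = 1/12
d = 1/4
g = -1/6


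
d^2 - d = d*(d - 1)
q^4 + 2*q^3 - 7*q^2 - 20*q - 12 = (q - 3)*(q + 1)*(q + 2)^2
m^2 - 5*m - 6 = (m - 6)*(m + 1)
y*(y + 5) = y^2 + 5*y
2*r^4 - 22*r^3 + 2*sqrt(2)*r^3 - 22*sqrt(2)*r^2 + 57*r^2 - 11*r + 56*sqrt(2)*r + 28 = (r - 7)*(r - 4)*(sqrt(2)*r + 1)^2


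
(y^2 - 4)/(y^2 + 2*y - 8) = (y + 2)/(y + 4)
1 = 1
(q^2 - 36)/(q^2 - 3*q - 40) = (36 - q^2)/(-q^2 + 3*q + 40)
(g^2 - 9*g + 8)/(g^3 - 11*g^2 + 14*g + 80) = (g - 1)/(g^2 - 3*g - 10)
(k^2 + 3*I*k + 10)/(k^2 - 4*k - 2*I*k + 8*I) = (k + 5*I)/(k - 4)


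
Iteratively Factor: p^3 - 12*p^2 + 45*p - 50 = (p - 2)*(p^2 - 10*p + 25) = (p - 5)*(p - 2)*(p - 5)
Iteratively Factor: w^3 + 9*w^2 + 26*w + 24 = (w + 2)*(w^2 + 7*w + 12) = (w + 2)*(w + 3)*(w + 4)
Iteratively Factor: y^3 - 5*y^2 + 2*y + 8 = (y - 2)*(y^2 - 3*y - 4) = (y - 4)*(y - 2)*(y + 1)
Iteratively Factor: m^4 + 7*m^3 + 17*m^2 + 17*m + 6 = (m + 1)*(m^3 + 6*m^2 + 11*m + 6) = (m + 1)*(m + 2)*(m^2 + 4*m + 3) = (m + 1)*(m + 2)*(m + 3)*(m + 1)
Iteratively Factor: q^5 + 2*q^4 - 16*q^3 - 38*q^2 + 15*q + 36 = (q + 1)*(q^4 + q^3 - 17*q^2 - 21*q + 36) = (q - 1)*(q + 1)*(q^3 + 2*q^2 - 15*q - 36) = (q - 1)*(q + 1)*(q + 3)*(q^2 - q - 12) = (q - 1)*(q + 1)*(q + 3)^2*(q - 4)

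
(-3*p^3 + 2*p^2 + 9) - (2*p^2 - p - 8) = -3*p^3 + p + 17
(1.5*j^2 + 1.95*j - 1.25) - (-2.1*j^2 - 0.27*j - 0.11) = 3.6*j^2 + 2.22*j - 1.14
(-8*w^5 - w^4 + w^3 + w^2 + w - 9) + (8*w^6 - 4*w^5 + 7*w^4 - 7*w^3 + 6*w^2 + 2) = 8*w^6 - 12*w^5 + 6*w^4 - 6*w^3 + 7*w^2 + w - 7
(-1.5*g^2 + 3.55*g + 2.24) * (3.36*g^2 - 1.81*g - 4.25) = -5.04*g^4 + 14.643*g^3 + 7.4759*g^2 - 19.1419*g - 9.52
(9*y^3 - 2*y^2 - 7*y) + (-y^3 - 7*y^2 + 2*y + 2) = 8*y^3 - 9*y^2 - 5*y + 2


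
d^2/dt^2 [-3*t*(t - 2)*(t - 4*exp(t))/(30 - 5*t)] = 6*(-2*t^4*exp(t) + 24*t^3*exp(t) + t^3 - 48*t^2*exp(t) - 18*t^2 - 192*t*exp(t) + 108*t + 192*exp(t) - 72)/(5*(t^3 - 18*t^2 + 108*t - 216))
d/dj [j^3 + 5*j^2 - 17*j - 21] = 3*j^2 + 10*j - 17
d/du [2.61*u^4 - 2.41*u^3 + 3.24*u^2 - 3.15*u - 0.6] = 10.44*u^3 - 7.23*u^2 + 6.48*u - 3.15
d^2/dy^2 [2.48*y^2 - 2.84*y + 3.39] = 4.96000000000000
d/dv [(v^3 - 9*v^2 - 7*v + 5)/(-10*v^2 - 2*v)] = (-5*v^4 - 2*v^3 - 26*v^2 + 50*v + 5)/(2*v^2*(25*v^2 + 10*v + 1))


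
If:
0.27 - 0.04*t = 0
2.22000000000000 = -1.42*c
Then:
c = -1.56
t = 6.75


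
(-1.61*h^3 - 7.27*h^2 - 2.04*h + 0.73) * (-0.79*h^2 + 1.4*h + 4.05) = 1.2719*h^5 + 3.4893*h^4 - 15.0869*h^3 - 32.8762*h^2 - 7.24*h + 2.9565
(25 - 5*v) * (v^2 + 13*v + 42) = -5*v^3 - 40*v^2 + 115*v + 1050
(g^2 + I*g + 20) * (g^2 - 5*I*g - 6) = g^4 - 4*I*g^3 + 19*g^2 - 106*I*g - 120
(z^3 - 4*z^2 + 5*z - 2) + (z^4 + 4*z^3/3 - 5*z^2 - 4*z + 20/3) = z^4 + 7*z^3/3 - 9*z^2 + z + 14/3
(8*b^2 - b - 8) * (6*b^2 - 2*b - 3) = 48*b^4 - 22*b^3 - 70*b^2 + 19*b + 24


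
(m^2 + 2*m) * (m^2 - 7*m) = m^4 - 5*m^3 - 14*m^2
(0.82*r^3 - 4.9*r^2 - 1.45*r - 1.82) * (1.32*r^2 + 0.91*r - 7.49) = 1.0824*r^5 - 5.7218*r^4 - 12.5148*r^3 + 32.9791*r^2 + 9.2043*r + 13.6318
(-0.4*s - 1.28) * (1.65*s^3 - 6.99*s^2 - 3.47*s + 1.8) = -0.66*s^4 + 0.684*s^3 + 10.3352*s^2 + 3.7216*s - 2.304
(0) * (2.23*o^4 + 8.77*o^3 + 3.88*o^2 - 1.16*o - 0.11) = 0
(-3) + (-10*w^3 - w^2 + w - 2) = -10*w^3 - w^2 + w - 5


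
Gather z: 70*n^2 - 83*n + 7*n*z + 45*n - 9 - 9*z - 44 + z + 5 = 70*n^2 - 38*n + z*(7*n - 8) - 48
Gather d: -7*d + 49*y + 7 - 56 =-7*d + 49*y - 49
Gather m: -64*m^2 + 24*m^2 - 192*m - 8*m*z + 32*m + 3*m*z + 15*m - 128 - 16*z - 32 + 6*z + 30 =-40*m^2 + m*(-5*z - 145) - 10*z - 130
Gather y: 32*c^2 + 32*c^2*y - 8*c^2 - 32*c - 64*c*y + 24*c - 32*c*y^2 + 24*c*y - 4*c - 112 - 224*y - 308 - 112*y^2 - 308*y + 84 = 24*c^2 - 12*c + y^2*(-32*c - 112) + y*(32*c^2 - 40*c - 532) - 336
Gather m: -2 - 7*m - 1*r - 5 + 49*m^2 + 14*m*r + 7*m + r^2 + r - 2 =49*m^2 + 14*m*r + r^2 - 9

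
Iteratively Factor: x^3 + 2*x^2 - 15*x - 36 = (x + 3)*(x^2 - x - 12) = (x - 4)*(x + 3)*(x + 3)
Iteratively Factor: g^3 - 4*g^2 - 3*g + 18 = (g - 3)*(g^2 - g - 6) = (g - 3)*(g + 2)*(g - 3)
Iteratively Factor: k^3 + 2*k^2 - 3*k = (k)*(k^2 + 2*k - 3) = k*(k + 3)*(k - 1)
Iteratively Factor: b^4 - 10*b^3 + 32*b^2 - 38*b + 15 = (b - 1)*(b^3 - 9*b^2 + 23*b - 15) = (b - 5)*(b - 1)*(b^2 - 4*b + 3) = (b - 5)*(b - 1)^2*(b - 3)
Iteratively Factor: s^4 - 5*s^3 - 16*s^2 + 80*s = (s + 4)*(s^3 - 9*s^2 + 20*s) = s*(s + 4)*(s^2 - 9*s + 20) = s*(s - 4)*(s + 4)*(s - 5)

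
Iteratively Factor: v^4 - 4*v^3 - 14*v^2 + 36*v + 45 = (v + 1)*(v^3 - 5*v^2 - 9*v + 45) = (v - 3)*(v + 1)*(v^2 - 2*v - 15) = (v - 5)*(v - 3)*(v + 1)*(v + 3)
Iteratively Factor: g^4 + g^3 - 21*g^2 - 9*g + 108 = (g + 3)*(g^3 - 2*g^2 - 15*g + 36) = (g - 3)*(g + 3)*(g^2 + g - 12) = (g - 3)*(g + 3)*(g + 4)*(g - 3)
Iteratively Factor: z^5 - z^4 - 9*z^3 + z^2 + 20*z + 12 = (z + 1)*(z^4 - 2*z^3 - 7*z^2 + 8*z + 12) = (z - 3)*(z + 1)*(z^3 + z^2 - 4*z - 4) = (z - 3)*(z + 1)^2*(z^2 - 4) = (z - 3)*(z + 1)^2*(z + 2)*(z - 2)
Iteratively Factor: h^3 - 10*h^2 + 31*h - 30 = (h - 3)*(h^2 - 7*h + 10) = (h - 3)*(h - 2)*(h - 5)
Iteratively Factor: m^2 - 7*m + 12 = (m - 4)*(m - 3)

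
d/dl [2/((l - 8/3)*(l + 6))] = 12*(-3*l - 5)/(9*l^4 + 60*l^3 - 188*l^2 - 960*l + 2304)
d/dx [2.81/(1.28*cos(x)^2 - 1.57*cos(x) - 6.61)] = (7.1936*cos(x) - 4.4117)*sin(x)/(-1.28*cos(x)^2 + 1.57*cos(x) + 6.61)^2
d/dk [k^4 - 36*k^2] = 4*k*(k^2 - 18)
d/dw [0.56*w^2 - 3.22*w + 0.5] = 1.12*w - 3.22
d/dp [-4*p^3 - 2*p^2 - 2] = 4*p*(-3*p - 1)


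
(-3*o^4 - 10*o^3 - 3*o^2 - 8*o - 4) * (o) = -3*o^5 - 10*o^4 - 3*o^3 - 8*o^2 - 4*o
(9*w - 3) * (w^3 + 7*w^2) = 9*w^4 + 60*w^3 - 21*w^2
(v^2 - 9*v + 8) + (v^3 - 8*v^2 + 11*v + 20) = v^3 - 7*v^2 + 2*v + 28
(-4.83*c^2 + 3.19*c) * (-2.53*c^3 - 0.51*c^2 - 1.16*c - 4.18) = 12.2199*c^5 - 5.6074*c^4 + 3.9759*c^3 + 16.489*c^2 - 13.3342*c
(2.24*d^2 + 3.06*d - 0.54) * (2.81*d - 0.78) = 6.2944*d^3 + 6.8514*d^2 - 3.9042*d + 0.4212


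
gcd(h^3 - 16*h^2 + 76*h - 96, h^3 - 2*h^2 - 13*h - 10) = 1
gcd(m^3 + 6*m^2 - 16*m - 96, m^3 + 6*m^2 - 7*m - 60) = m + 4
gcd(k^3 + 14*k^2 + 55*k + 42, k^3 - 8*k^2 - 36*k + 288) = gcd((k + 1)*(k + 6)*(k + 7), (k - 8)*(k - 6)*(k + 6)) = k + 6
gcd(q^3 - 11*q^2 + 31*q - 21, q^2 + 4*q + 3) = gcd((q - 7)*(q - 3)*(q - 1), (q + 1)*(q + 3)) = 1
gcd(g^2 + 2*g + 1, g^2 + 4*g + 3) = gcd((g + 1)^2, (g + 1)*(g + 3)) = g + 1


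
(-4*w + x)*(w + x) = -4*w^2 - 3*w*x + x^2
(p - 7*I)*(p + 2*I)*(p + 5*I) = p^3 + 39*p + 70*I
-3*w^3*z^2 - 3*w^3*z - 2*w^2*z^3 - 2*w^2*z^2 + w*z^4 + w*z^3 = z*(-3*w + z)*(w + z)*(w*z + w)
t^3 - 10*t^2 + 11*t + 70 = (t - 7)*(t - 5)*(t + 2)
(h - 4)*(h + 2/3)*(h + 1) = h^3 - 7*h^2/3 - 6*h - 8/3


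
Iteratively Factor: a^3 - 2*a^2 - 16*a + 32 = (a + 4)*(a^2 - 6*a + 8) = (a - 2)*(a + 4)*(a - 4)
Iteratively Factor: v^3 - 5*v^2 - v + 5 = (v + 1)*(v^2 - 6*v + 5) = (v - 1)*(v + 1)*(v - 5)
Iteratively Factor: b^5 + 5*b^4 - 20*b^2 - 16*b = (b + 4)*(b^4 + b^3 - 4*b^2 - 4*b) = (b - 2)*(b + 4)*(b^3 + 3*b^2 + 2*b) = (b - 2)*(b + 2)*(b + 4)*(b^2 + b) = (b - 2)*(b + 1)*(b + 2)*(b + 4)*(b)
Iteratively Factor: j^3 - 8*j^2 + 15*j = (j - 3)*(j^2 - 5*j) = j*(j - 3)*(j - 5)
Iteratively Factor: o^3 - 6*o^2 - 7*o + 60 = (o + 3)*(o^2 - 9*o + 20) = (o - 5)*(o + 3)*(o - 4)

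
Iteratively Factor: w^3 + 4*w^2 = (w)*(w^2 + 4*w) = w*(w + 4)*(w)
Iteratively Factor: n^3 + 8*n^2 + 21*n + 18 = (n + 3)*(n^2 + 5*n + 6) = (n + 3)^2*(n + 2)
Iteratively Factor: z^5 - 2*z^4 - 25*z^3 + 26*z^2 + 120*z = (z)*(z^4 - 2*z^3 - 25*z^2 + 26*z + 120) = z*(z + 2)*(z^3 - 4*z^2 - 17*z + 60) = z*(z + 2)*(z + 4)*(z^2 - 8*z + 15) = z*(z - 3)*(z + 2)*(z + 4)*(z - 5)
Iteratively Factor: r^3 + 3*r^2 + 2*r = (r + 2)*(r^2 + r) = (r + 1)*(r + 2)*(r)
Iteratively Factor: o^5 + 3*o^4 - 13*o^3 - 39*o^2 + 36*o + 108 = (o - 3)*(o^4 + 6*o^3 + 5*o^2 - 24*o - 36) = (o - 3)*(o + 2)*(o^3 + 4*o^2 - 3*o - 18) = (o - 3)*(o + 2)*(o + 3)*(o^2 + o - 6) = (o - 3)*(o - 2)*(o + 2)*(o + 3)*(o + 3)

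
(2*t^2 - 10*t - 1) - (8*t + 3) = 2*t^2 - 18*t - 4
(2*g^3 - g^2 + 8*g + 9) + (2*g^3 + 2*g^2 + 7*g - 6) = 4*g^3 + g^2 + 15*g + 3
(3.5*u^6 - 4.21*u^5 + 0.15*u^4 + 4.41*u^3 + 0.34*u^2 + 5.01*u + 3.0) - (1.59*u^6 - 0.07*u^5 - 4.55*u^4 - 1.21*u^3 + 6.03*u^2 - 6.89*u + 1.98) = 1.91*u^6 - 4.14*u^5 + 4.7*u^4 + 5.62*u^3 - 5.69*u^2 + 11.9*u + 1.02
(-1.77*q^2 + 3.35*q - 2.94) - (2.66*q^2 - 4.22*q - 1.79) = -4.43*q^2 + 7.57*q - 1.15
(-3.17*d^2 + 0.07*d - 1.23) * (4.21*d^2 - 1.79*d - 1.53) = -13.3457*d^4 + 5.969*d^3 - 0.4535*d^2 + 2.0946*d + 1.8819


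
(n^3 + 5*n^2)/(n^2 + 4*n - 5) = n^2/(n - 1)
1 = 1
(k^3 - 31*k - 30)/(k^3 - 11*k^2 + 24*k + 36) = (k + 5)/(k - 6)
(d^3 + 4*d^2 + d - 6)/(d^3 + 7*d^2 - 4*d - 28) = (d^2 + 2*d - 3)/(d^2 + 5*d - 14)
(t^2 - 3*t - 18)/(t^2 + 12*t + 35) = (t^2 - 3*t - 18)/(t^2 + 12*t + 35)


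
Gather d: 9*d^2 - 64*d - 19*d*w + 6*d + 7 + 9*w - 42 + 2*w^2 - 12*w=9*d^2 + d*(-19*w - 58) + 2*w^2 - 3*w - 35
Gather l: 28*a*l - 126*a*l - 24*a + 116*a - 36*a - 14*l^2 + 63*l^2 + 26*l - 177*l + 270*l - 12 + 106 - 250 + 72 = 56*a + 49*l^2 + l*(119 - 98*a) - 84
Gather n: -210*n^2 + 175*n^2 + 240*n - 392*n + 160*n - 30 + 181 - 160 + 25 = -35*n^2 + 8*n + 16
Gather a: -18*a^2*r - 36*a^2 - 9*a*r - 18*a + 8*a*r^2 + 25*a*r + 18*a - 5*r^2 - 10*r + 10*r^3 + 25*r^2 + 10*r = a^2*(-18*r - 36) + a*(8*r^2 + 16*r) + 10*r^3 + 20*r^2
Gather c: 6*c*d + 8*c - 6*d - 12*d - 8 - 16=c*(6*d + 8) - 18*d - 24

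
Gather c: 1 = 1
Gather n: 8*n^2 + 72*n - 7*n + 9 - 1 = 8*n^2 + 65*n + 8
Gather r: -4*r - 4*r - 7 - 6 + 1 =-8*r - 12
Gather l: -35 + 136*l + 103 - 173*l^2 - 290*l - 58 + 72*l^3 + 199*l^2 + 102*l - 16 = 72*l^3 + 26*l^2 - 52*l - 6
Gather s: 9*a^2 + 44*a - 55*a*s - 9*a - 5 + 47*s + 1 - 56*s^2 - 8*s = 9*a^2 + 35*a - 56*s^2 + s*(39 - 55*a) - 4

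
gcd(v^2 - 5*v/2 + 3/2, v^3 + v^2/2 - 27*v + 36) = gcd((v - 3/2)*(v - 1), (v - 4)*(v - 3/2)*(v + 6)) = v - 3/2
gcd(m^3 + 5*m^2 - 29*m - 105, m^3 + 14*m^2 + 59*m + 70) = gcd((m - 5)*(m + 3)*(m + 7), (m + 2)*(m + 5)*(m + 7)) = m + 7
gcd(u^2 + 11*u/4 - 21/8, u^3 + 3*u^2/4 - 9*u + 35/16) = u + 7/2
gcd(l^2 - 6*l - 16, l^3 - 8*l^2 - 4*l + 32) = l^2 - 6*l - 16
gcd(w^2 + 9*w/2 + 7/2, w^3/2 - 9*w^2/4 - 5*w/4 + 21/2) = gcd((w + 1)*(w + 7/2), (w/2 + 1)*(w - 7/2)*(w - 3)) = 1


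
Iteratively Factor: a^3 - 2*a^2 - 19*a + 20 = (a - 1)*(a^2 - a - 20) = (a - 1)*(a + 4)*(a - 5)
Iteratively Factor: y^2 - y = (y - 1)*(y)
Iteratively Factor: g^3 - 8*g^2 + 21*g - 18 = (g - 2)*(g^2 - 6*g + 9) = (g - 3)*(g - 2)*(g - 3)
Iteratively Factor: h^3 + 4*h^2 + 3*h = (h + 3)*(h^2 + h) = (h + 1)*(h + 3)*(h)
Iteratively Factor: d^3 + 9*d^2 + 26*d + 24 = (d + 3)*(d^2 + 6*d + 8) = (d + 3)*(d + 4)*(d + 2)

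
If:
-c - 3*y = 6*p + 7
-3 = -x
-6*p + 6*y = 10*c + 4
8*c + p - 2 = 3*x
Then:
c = 18/11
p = -23/11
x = 3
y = 43/33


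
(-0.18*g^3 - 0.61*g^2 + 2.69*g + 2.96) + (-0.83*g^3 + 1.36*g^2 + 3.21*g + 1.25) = -1.01*g^3 + 0.75*g^2 + 5.9*g + 4.21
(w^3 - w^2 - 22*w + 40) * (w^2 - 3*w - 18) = w^5 - 4*w^4 - 37*w^3 + 124*w^2 + 276*w - 720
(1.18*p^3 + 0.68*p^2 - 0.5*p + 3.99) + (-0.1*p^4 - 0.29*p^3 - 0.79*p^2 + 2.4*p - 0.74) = -0.1*p^4 + 0.89*p^3 - 0.11*p^2 + 1.9*p + 3.25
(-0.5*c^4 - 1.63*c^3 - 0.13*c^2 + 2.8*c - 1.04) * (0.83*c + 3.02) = -0.415*c^5 - 2.8629*c^4 - 5.0305*c^3 + 1.9314*c^2 + 7.5928*c - 3.1408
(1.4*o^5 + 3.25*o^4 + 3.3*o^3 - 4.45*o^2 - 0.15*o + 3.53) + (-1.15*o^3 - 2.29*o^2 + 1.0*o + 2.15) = 1.4*o^5 + 3.25*o^4 + 2.15*o^3 - 6.74*o^2 + 0.85*o + 5.68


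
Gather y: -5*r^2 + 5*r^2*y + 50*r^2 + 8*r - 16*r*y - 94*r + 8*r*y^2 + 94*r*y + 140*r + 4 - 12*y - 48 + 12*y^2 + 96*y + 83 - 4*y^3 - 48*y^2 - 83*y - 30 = 45*r^2 + 54*r - 4*y^3 + y^2*(8*r - 36) + y*(5*r^2 + 78*r + 1) + 9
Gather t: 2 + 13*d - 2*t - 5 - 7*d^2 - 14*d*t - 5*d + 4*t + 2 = -7*d^2 + 8*d + t*(2 - 14*d) - 1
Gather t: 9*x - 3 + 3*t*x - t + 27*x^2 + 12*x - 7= t*(3*x - 1) + 27*x^2 + 21*x - 10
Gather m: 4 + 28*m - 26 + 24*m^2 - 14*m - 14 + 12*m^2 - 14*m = 36*m^2 - 36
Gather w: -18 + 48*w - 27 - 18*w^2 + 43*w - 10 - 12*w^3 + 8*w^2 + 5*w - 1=-12*w^3 - 10*w^2 + 96*w - 56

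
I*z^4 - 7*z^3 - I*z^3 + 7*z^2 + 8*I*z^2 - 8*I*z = z*(z - I)*(z + 8*I)*(I*z - I)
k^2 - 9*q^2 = (k - 3*q)*(k + 3*q)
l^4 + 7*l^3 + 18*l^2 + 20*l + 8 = (l + 1)*(l + 2)^3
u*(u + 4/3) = u^2 + 4*u/3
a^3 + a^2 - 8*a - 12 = (a - 3)*(a + 2)^2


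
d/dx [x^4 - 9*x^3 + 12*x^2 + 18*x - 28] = 4*x^3 - 27*x^2 + 24*x + 18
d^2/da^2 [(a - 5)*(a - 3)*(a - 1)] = 6*a - 18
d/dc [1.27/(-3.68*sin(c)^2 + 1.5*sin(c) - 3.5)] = (9.3472*sin(c) - 1.905)*cos(c)/(3.68*sin(c)^2 - 1.5*sin(c) + 3.5)^2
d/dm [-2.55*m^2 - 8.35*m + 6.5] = -5.1*m - 8.35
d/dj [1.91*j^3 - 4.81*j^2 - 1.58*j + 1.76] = 5.73*j^2 - 9.62*j - 1.58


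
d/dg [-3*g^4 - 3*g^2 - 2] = -12*g^3 - 6*g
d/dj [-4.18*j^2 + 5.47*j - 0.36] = 5.47 - 8.36*j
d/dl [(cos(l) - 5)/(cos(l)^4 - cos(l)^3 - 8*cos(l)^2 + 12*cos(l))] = (3*cos(l)^3 - 16*cos(l)^2 - 25*cos(l) + 30)*sin(l)/((cos(l) - 2)^3*(cos(l) + 3)^2*cos(l)^2)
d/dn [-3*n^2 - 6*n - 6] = -6*n - 6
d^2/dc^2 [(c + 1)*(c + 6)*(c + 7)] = 6*c + 28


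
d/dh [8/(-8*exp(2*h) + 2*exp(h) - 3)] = (128*exp(h) - 16)*exp(h)/(8*exp(2*h) - 2*exp(h) + 3)^2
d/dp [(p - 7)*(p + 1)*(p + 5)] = 3*p^2 - 2*p - 37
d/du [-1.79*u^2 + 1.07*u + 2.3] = 1.07 - 3.58*u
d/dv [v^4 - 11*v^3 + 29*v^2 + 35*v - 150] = 4*v^3 - 33*v^2 + 58*v + 35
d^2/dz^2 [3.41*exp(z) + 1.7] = 3.41*exp(z)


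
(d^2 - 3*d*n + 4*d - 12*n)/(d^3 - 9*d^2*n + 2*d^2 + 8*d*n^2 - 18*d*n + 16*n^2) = (d^2 - 3*d*n + 4*d - 12*n)/(d^3 - 9*d^2*n + 2*d^2 + 8*d*n^2 - 18*d*n + 16*n^2)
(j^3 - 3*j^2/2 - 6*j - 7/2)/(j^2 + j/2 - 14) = (j^2 + 2*j + 1)/(j + 4)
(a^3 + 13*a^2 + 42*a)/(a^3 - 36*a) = (a + 7)/(a - 6)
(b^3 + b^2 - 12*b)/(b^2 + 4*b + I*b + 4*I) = b*(b - 3)/(b + I)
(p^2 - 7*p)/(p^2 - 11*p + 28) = p/(p - 4)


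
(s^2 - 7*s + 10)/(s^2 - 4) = (s - 5)/(s + 2)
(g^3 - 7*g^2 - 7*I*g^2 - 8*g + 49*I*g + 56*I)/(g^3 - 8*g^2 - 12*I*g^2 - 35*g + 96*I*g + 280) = (g + 1)/(g - 5*I)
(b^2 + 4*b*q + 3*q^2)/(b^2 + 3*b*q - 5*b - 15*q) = (b + q)/(b - 5)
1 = 1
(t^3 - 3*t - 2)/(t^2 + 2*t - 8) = (t^2 + 2*t + 1)/(t + 4)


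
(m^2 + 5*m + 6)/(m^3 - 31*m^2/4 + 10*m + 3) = 4*(m^2 + 5*m + 6)/(4*m^3 - 31*m^2 + 40*m + 12)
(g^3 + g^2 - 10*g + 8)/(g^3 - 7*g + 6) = (g + 4)/(g + 3)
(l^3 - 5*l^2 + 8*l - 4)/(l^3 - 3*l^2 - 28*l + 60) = (l^2 - 3*l + 2)/(l^2 - l - 30)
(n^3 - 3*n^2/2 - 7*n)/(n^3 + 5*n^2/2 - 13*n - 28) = n/(n + 4)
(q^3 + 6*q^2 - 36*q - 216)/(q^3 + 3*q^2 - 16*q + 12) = (q^2 - 36)/(q^2 - 3*q + 2)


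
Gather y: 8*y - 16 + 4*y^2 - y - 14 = 4*y^2 + 7*y - 30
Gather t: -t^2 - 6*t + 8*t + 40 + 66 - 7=-t^2 + 2*t + 99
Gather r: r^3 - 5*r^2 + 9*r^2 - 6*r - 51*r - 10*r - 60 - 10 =r^3 + 4*r^2 - 67*r - 70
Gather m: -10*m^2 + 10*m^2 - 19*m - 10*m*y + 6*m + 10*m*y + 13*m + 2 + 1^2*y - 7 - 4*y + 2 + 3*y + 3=0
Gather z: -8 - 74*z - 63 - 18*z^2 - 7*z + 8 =-18*z^2 - 81*z - 63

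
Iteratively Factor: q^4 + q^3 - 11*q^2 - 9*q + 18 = (q + 3)*(q^3 - 2*q^2 - 5*q + 6) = (q - 1)*(q + 3)*(q^2 - q - 6) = (q - 1)*(q + 2)*(q + 3)*(q - 3)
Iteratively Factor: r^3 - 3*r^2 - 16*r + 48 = (r - 4)*(r^2 + r - 12) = (r - 4)*(r + 4)*(r - 3)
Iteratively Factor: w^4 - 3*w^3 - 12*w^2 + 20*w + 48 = (w + 2)*(w^3 - 5*w^2 - 2*w + 24) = (w + 2)^2*(w^2 - 7*w + 12) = (w - 3)*(w + 2)^2*(w - 4)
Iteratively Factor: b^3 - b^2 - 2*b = (b - 2)*(b^2 + b) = b*(b - 2)*(b + 1)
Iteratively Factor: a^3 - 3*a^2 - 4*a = (a - 4)*(a^2 + a) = a*(a - 4)*(a + 1)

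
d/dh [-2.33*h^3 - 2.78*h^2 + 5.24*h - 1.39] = -6.99*h^2 - 5.56*h + 5.24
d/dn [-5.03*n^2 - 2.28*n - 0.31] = -10.06*n - 2.28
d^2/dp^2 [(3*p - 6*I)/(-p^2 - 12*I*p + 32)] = 6*(-4*(p - 2*I)*(p + 6*I)^2 + (3*p + 10*I)*(p^2 + 12*I*p - 32))/(p^2 + 12*I*p - 32)^3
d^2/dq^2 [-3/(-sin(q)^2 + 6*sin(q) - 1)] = 6*(-2*sin(q)^4 + 9*sin(q)^3 - 13*sin(q)^2 - 21*sin(q) + 35)/(sin(q)^2 - 6*sin(q) + 1)^3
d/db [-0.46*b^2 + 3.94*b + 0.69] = 3.94 - 0.92*b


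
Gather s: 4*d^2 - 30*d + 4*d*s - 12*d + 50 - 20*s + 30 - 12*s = 4*d^2 - 42*d + s*(4*d - 32) + 80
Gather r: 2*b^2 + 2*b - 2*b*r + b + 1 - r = 2*b^2 + 3*b + r*(-2*b - 1) + 1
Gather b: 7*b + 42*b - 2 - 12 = 49*b - 14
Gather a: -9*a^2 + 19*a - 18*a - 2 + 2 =-9*a^2 + a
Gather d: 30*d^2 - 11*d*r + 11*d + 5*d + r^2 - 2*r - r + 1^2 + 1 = 30*d^2 + d*(16 - 11*r) + r^2 - 3*r + 2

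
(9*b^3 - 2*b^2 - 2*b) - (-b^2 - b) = 9*b^3 - b^2 - b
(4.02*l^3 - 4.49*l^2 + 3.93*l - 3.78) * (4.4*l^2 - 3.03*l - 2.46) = 17.688*l^5 - 31.9366*l^4 + 21.0075*l^3 - 17.4945*l^2 + 1.7856*l + 9.2988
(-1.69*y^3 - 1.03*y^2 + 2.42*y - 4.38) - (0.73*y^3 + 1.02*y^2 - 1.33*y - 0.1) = -2.42*y^3 - 2.05*y^2 + 3.75*y - 4.28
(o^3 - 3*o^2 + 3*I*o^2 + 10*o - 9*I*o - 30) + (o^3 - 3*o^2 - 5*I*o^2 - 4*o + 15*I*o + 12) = 2*o^3 - 6*o^2 - 2*I*o^2 + 6*o + 6*I*o - 18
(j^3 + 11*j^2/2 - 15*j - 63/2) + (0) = j^3 + 11*j^2/2 - 15*j - 63/2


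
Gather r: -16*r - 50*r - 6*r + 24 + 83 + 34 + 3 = 144 - 72*r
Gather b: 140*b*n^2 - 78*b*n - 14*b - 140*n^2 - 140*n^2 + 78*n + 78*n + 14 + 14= b*(140*n^2 - 78*n - 14) - 280*n^2 + 156*n + 28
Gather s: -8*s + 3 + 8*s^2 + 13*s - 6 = 8*s^2 + 5*s - 3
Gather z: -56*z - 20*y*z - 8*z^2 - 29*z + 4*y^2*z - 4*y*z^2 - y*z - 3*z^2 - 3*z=z^2*(-4*y - 11) + z*(4*y^2 - 21*y - 88)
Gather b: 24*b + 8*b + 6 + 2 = 32*b + 8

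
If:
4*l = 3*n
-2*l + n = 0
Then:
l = 0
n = 0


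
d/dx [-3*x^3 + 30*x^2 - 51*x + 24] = -9*x^2 + 60*x - 51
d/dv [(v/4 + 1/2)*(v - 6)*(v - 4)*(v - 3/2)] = v^3 - 57*v^2/8 + 8*v + 21/2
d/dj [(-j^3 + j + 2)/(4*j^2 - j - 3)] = (-(8*j - 1)*(-j^3 + j + 2) + (3*j^2 - 1)*(-4*j^2 + j + 3))/(-4*j^2 + j + 3)^2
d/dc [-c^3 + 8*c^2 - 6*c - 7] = -3*c^2 + 16*c - 6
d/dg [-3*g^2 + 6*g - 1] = 6 - 6*g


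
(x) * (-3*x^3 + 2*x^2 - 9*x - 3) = -3*x^4 + 2*x^3 - 9*x^2 - 3*x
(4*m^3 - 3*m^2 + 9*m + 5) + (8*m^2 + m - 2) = 4*m^3 + 5*m^2 + 10*m + 3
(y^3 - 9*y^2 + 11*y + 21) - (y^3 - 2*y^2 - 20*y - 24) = -7*y^2 + 31*y + 45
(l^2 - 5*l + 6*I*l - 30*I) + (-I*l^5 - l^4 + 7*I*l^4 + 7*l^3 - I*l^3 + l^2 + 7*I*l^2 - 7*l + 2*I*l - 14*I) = -I*l^5 - l^4 + 7*I*l^4 + 7*l^3 - I*l^3 + 2*l^2 + 7*I*l^2 - 12*l + 8*I*l - 44*I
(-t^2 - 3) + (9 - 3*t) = -t^2 - 3*t + 6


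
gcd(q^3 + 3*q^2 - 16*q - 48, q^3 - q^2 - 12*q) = q^2 - q - 12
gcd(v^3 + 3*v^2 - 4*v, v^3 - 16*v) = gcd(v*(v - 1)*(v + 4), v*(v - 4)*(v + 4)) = v^2 + 4*v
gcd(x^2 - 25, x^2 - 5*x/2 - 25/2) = x - 5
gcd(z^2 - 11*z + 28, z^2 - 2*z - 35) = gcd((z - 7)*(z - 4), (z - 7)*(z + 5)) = z - 7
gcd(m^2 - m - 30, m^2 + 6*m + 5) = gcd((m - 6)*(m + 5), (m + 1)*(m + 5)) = m + 5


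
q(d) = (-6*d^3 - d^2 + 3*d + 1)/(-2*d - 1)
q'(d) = (-18*d^2 - 2*d + 3)/(-2*d - 1) + 2*(-6*d^3 - d^2 + 3*d + 1)/(-2*d - 1)^2 = 6*d - 1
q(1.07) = 1.36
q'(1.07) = 5.42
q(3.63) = 34.90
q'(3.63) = 20.78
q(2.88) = 21.00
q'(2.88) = 16.28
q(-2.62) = 22.21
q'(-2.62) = -16.72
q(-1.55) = 7.76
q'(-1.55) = -10.30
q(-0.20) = -0.68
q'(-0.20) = -2.20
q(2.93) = 21.82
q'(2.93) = 16.58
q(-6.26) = 122.82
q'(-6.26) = -38.56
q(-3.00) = 29.00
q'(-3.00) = -19.00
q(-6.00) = 113.00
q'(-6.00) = -37.00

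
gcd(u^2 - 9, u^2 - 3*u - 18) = u + 3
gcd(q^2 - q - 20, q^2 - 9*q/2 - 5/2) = q - 5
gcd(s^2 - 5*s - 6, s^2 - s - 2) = s + 1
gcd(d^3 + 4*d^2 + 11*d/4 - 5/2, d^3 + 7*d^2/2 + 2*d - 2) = d^2 + 3*d/2 - 1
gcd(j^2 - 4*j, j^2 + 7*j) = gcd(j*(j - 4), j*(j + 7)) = j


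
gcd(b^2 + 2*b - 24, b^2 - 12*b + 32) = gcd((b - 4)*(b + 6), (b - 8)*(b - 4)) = b - 4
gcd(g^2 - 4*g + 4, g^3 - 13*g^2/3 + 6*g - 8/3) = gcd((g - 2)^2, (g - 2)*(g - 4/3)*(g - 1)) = g - 2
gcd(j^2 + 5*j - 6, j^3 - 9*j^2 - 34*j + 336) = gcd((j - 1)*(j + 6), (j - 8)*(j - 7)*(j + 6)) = j + 6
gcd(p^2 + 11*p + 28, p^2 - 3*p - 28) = p + 4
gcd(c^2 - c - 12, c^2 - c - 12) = c^2 - c - 12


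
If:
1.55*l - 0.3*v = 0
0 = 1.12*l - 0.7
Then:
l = 0.62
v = 3.23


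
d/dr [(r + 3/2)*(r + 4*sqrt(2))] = 2*r + 3/2 + 4*sqrt(2)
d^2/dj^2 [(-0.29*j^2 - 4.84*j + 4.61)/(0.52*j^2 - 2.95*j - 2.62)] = (1.11022302462516e-16*j^4 - 3.507192*j^3 + 5.10868799999999*j^2 - 81.994536*j + 163.633746)/(0.140608*j^6 - 2.39304*j^5 + 11.450556*j^4 - 1.55789500000001*j^3 - 57.693186*j^2 - 60.74994*j - 17.984728)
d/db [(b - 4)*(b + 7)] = 2*b + 3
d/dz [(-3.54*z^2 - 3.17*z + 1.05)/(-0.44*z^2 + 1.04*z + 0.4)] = (-5.0764*z^2 - 1.908*z - 2.36)/(0.1936*z^4 - 0.9152*z^3 + 0.7296*z^2 + 0.832*z + 0.16)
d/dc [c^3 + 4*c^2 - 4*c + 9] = 3*c^2 + 8*c - 4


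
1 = 1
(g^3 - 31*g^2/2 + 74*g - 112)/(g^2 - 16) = (g^2 - 23*g/2 + 28)/(g + 4)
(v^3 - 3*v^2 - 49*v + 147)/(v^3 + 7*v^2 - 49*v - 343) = (v - 3)/(v + 7)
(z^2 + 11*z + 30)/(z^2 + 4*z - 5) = (z + 6)/(z - 1)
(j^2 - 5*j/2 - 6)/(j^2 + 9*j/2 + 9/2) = (j - 4)/(j + 3)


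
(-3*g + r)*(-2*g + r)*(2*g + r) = 12*g^3 - 4*g^2*r - 3*g*r^2 + r^3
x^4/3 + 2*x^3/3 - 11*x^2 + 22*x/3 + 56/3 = (x/3 + 1/3)*(x - 4)*(x - 2)*(x + 7)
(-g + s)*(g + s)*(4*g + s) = -4*g^3 - g^2*s + 4*g*s^2 + s^3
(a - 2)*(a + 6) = a^2 + 4*a - 12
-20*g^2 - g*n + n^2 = (-5*g + n)*(4*g + n)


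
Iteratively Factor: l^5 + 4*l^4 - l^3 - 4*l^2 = (l)*(l^4 + 4*l^3 - l^2 - 4*l) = l*(l - 1)*(l^3 + 5*l^2 + 4*l) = l*(l - 1)*(l + 1)*(l^2 + 4*l) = l*(l - 1)*(l + 1)*(l + 4)*(l)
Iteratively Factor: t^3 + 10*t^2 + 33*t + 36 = (t + 3)*(t^2 + 7*t + 12) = (t + 3)^2*(t + 4)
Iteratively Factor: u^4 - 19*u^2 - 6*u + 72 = (u + 3)*(u^3 - 3*u^2 - 10*u + 24) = (u - 2)*(u + 3)*(u^2 - u - 12) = (u - 4)*(u - 2)*(u + 3)*(u + 3)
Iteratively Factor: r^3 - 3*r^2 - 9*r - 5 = (r - 5)*(r^2 + 2*r + 1) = (r - 5)*(r + 1)*(r + 1)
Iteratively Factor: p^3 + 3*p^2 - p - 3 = (p + 3)*(p^2 - 1) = (p - 1)*(p + 3)*(p + 1)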